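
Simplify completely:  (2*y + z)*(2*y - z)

(2*y)**2 - (z)**2 = 4*y**2 - z**2.

4*y**2 - z**2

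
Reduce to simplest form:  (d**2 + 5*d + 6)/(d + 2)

Factor: d**2 + 5*d + 6 = (d + 3)*(d + 2)
Cancel the common factor (d + 2).

d + 3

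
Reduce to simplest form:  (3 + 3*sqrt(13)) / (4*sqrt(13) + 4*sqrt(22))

Multiply numerator and denominator by -4*sqrt(22) + 4*sqrt(13).
Denominator becomes -144; numerator becomes -12*sqrt(286) - 12*sqrt(22) + 12*sqrt(13) + 156.

(-13 - sqrt(13) + sqrt(22) + sqrt(286))/12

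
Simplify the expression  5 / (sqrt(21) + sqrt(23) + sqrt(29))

(-10*sqrt(14007) + 75*sqrt(29) + 135*sqrt(23) + 155*sqrt(21))/1707

Group as (sqrt(23) + sqrt(29)) + sqrt(21); multiply by (sqrt(23) + sqrt(29)) - sqrt(21), then rationalise the remaining surd.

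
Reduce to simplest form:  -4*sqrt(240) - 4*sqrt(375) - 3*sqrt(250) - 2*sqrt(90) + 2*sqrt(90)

-36*sqrt(15) - 15*sqrt(10)

4*sqrt(240) = 16*sqrt(15); 4*sqrt(375) = 20*sqrt(15); 3*sqrt(250) = 15*sqrt(10); 2*sqrt(90) = 6*sqrt(10); 2*sqrt(90) = 6*sqrt(10)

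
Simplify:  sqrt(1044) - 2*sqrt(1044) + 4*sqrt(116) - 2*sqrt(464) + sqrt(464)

sqrt(1044) = 6*sqrt(29); 2*sqrt(1044) = 12*sqrt(29); 4*sqrt(116) = 8*sqrt(29); 2*sqrt(464) = 8*sqrt(29); sqrt(464) = 4*sqrt(29)
Combine: (6 - 12 + 8 - 8 + 4)·sqrt(29) = -2*sqrt(29)

-2*sqrt(29)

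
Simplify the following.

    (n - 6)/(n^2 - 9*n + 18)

1/(n - 3)

Factor: n^2 - 9*n + 18 = (n - 3)*(n - 6)
Cancel the common factor (n - 6).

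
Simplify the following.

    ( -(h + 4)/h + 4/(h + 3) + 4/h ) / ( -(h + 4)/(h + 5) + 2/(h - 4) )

Numerator: -(h + 4)/h + 4/(h + 3) + 4/h = (-h + 1)/(h + 3)
Denominator: -(h + 4)/(h + 5) + 2/(h - 4) = (-h**2 + 2*h + 26)/(h**2 + h - 20)
Divide: ((-h + 1)/(h + 3)) · ((h**2 + h - 20)/(-h**2 + 2*h + 26)) = (h**3 - 21*h + 20)/(h**3 + h**2 - 32*h - 78)

(h**3 - 21*h + 20)/(h**3 + h**2 - 32*h - 78)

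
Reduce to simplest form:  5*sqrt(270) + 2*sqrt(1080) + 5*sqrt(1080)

5*sqrt(270) = 15*sqrt(30); 2*sqrt(1080) = 12*sqrt(30); 5*sqrt(1080) = 30*sqrt(30)
Combine: (15 + 12 + 30)·sqrt(30) = 57*sqrt(30)

57*sqrt(30)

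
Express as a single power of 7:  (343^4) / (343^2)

7^6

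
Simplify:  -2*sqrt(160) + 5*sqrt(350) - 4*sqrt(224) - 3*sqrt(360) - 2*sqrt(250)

-36*sqrt(10) + 9*sqrt(14)

2*sqrt(160) = 8*sqrt(10); 5*sqrt(350) = 25*sqrt(14); 4*sqrt(224) = 16*sqrt(14); 3*sqrt(360) = 18*sqrt(10); 2*sqrt(250) = 10*sqrt(10)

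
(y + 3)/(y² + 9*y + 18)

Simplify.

Factor: y² + 9*y + 18 = (y + 3)·(y + 6)
Cancel the common factor (y + 3).

1/(y + 6)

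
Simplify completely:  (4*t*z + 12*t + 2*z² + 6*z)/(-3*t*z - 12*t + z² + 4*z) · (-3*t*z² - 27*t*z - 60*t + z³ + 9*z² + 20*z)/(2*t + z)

2*z² + 16*z + 30

Factor: 4*t*z + 12*t + 2*z² + 6*z = 2·(z + 3)·(2*t + z);  -3*t*z - 12*t + z² + 4*z = (z + 4)·(-3*t + z);  -3*t*z² - 27*t*z - 60*t + z³ + 9*z² + 20*z = (z + 5)·(z + 4)·(-3*t + z)
Cancel the common factors (-3*t + z), (2*t + z), (z + 4).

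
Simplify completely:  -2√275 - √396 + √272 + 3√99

2√275 = 10*√11; √396 = 6*√11; √272 = 4*√17; 3√99 = 9*√11

-7*√11 + 4*√17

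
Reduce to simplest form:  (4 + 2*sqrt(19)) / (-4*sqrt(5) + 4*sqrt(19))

(2*sqrt(5) + 2*sqrt(19) + sqrt(95) + 19)/28

Multiply numerator and denominator by 4*sqrt(5) + 4*sqrt(19).
Denominator becomes 224; numerator becomes 16*sqrt(5) + 16*sqrt(19) + 8*sqrt(95) + 152.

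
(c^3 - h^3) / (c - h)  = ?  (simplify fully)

Factor as (a-b)(a^2+ab+b^2) with a=c, b=h.

c^2 + c*h + h^2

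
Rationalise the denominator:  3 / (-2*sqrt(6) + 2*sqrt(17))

(3*sqrt(6) + 3*sqrt(17))/22

Multiply numerator and denominator by 2*sqrt(6) + 2*sqrt(17).
Denominator becomes 44; numerator becomes 6*sqrt(6) + 6*sqrt(17).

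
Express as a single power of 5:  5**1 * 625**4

5**1 = 5**1; 625**4 = 5**16
Combine exponents: 5**17

5**17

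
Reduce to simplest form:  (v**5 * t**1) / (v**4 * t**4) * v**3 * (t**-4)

Quotient: v**1 * (t**-3)
Multiply by v**3 * (t**-4): add exponents.

v**4/t**7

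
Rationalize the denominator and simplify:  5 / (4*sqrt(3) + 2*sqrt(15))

(-10*sqrt(3) + 5*sqrt(15))/6

Multiply numerator and denominator by -2*sqrt(15) + 4*sqrt(3).
Denominator becomes -12; numerator becomes -10*sqrt(15) + 20*sqrt(3).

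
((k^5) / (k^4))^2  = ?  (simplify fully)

k^2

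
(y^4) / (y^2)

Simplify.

Quotient: y^2

y^2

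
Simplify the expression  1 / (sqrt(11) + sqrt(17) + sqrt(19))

(-2*sqrt(3553) + 9*sqrt(19) + 13*sqrt(17) + 25*sqrt(11))/667

Group as (sqrt(17) + sqrt(19)) + sqrt(11); multiply by (sqrt(17) + sqrt(19)) - sqrt(11), then rationalise the remaining surd.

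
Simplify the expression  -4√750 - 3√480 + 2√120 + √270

-25*√30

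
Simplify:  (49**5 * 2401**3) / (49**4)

7**14

49**5 = 7**10; 2401**3 = 7**12; 49**4 = 7**8
Combine exponents: 7**14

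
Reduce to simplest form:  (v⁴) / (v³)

Quotient: v¹

v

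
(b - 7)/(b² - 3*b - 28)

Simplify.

Factor: b² - 3*b - 28 = (b + 4)·(b - 7)
Cancel the common factor (b - 7).

1/(b + 4)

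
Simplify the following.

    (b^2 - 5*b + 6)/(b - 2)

b - 3

Factor: b^2 - 5*b + 6 = (b - 2)*(b - 3)
Cancel the common factor (b - 2).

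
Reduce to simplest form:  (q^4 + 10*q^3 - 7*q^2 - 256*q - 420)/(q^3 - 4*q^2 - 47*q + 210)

(q^2 + 8*q + 12)/(q - 6)

Factor: q^4 + 10*q^3 - 7*q^2 - 256*q - 420 = (q + 7)*(q + 6)*(q - 5)*(q + 2);  q^3 - 4*q^2 - 47*q + 210 = (q - 5)*(q - 6)*(q + 7)
Cancel the common factors (q - 5), (q + 7).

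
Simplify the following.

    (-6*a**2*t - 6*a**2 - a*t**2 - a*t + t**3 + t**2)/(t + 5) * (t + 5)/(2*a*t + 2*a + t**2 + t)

Factor: -6*a**2*t - 6*a**2 - a*t**2 - a*t + t**3 + t**2 = (2*a + t)*(-3*a + t)*(t + 1);  2*a*t + 2*a + t**2 + t = (t + 1)*(2*a + t)
Cancel the common factors (t + 1), (t + 5), (2*a + t).

-3*a + t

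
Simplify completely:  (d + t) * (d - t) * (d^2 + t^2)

d^4 - t^4

Telescope via difference of squares: (d+t)(d-t) = d^2 - t^2, then repeat with the next factor.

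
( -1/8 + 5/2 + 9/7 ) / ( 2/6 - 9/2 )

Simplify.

-123/140

Numerator: -1/8 + 5/2 + 9/7 = 205/56
Denominator: 2/6 - 9/2 = -25/6
Divide: (205/56) · (-6/25) = -123/140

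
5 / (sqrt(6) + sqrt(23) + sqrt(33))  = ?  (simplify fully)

Group as (sqrt(6) + sqrt(33)) + sqrt(23); multiply by (sqrt(6) + sqrt(33)) - sqrt(23), then rationalise the remaining surd.

(-15*sqrt(506) - 10*sqrt(33) + 40*sqrt(23) + 125*sqrt(6))/268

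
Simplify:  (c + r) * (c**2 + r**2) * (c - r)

c**4 - r**4

(c+r)(c-r) = c**2 - r**2; continue pairing.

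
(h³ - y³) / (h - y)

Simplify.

Apply the difference-of-cubes factorisation and cancel (h - y).

h² + h*y + y²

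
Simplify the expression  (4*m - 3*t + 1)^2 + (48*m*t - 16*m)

Expanding gives 16*m^2 + 24*m*t - 8*m + 9*t^2 - 6*t + 1, a perfect square.

(4*m + 3*t - 1)^2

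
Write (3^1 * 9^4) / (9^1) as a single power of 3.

3^1 = 3^1; 9^4 = 3^8; 9^1 = 3^2
Combine exponents: 3^7

3^7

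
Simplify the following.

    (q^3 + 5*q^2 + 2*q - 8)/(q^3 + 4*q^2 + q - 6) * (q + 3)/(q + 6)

Factor: q^3 + 5*q^2 + 2*q - 8 = (q + 4)*(q - 1)*(q + 2);  q^3 + 4*q^2 + q - 6 = (q - 1)*(q + 3)*(q + 2)
Cancel the common factors (q - 1), (q + 2), (q + 3).

(q + 4)/(q + 6)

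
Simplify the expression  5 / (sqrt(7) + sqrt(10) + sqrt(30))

Group as (sqrt(7) + sqrt(30)) + sqrt(10); multiply by (sqrt(7) + sqrt(30)) - sqrt(10), then rationalise the remaining surd.

(-100*sqrt(21) - 65*sqrt(30) + 135*sqrt(10) + 165*sqrt(7))/111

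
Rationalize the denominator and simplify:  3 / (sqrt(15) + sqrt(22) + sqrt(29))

(-3*sqrt(9570) + 12*sqrt(29) + 33*sqrt(22) + 54*sqrt(15))/628

Group as (sqrt(22) + sqrt(29)) + sqrt(15); multiply by (sqrt(22) + sqrt(29)) - sqrt(15), then rationalise the remaining surd.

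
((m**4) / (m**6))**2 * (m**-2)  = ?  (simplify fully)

Inside the bracket: (m**-2)
Raise to the power 2: (m**-4)
Multiply by (m**-2): add exponents.

m**(-6)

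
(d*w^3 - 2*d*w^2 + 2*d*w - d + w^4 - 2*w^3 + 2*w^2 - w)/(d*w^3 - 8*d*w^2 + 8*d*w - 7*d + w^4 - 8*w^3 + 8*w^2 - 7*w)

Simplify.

Factor: d*w^3 - 2*d*w^2 + 2*d*w - d + w^4 - 2*w^3 + 2*w^2 - w = (w^2 - w + 1)*(w - 1)*(d + w);  d*w^3 - 8*d*w^2 + 8*d*w - 7*d + w^4 - 8*w^3 + 8*w^2 - 7*w = (w^2 - w + 1)*(w - 7)*(d + w)
Cancel the common factors (w^2 - w + 1), (d + w).

(w - 1)/(w - 7)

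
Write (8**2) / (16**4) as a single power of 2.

2**(-10)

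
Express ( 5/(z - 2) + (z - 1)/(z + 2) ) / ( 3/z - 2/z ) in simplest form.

(z³ + 2*z² + 12*z)/(z² - 4)

Numerator: 5/(z - 2) + (z - 1)/(z + 2) = (z² + 2*z + 12)/(z² - 4)
Denominator: 3/z - 2/z = 1/z
Divide: ((z² + 2*z + 12)/(z² - 4)) · (z) = (z³ + 2*z² + 12*z)/(z² - 4)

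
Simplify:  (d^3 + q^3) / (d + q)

Apply the sum-of-cubes factorisation and cancel (d + q).

d^2 - d*q + q^2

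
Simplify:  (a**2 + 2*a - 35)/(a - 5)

Factor: a**2 + 2*a - 35 = (a + 7)*(a - 5)
Cancel the common factor (a - 5).

a + 7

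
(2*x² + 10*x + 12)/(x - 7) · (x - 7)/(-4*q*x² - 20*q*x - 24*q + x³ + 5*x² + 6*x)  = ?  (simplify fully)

Factor: 2*x² + 10*x + 12 = 2·(x + 3)·(x + 2);  -4*q*x² - 20*q*x - 24*q + x³ + 5*x² + 6*x = (-4*q + x)·(x + 3)·(x + 2)
Cancel the common factors (x + 3), (x - 7), (x + 2).

2/(-4*q + x)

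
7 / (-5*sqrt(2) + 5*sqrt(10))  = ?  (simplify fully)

(7*sqrt(2) + 7*sqrt(10))/40

Multiply numerator and denominator by 5*sqrt(2) + 5*sqrt(10).
Denominator becomes 200; numerator becomes 35*sqrt(2) + 35*sqrt(10).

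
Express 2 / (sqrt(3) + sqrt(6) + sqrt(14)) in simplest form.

(-24*sqrt(7) - 10*sqrt(14) + 22*sqrt(6) + 34*sqrt(3))/47

Group as (sqrt(3) + sqrt(6)) + sqrt(14); multiply by (sqrt(3) + sqrt(6)) - sqrt(14), then rationalise the remaining surd.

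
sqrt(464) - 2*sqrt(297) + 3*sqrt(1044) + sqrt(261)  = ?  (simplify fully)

sqrt(464) = 4*sqrt(29); 2*sqrt(297) = 6*sqrt(33); 3*sqrt(1044) = 18*sqrt(29); sqrt(261) = 3*sqrt(29)

-6*sqrt(33) + 25*sqrt(29)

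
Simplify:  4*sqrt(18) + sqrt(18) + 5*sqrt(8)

4*sqrt(18) = 12*sqrt(2); sqrt(18) = 3*sqrt(2); 5*sqrt(8) = 10*sqrt(2)
Combine: (12 + 3 + 10)·sqrt(2) = 25*sqrt(2)

25*sqrt(2)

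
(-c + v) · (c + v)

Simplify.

-c² + v²

Pair the conjugate factors: (v+c)(v-c) = -c² + v².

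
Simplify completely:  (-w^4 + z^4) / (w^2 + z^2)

-w^2 + z^2

-w^4 + z^4 factors as (-w + z)*(w + z)*(w^2 + z^2).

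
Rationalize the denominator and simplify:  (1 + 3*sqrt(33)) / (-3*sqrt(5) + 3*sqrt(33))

(sqrt(5) + sqrt(33) + 3*sqrt(165) + 99)/84

Multiply numerator and denominator by 3*sqrt(5) + 3*sqrt(33).
Denominator becomes 252; numerator becomes 3*sqrt(5) + 3*sqrt(33) + 9*sqrt(165) + 297.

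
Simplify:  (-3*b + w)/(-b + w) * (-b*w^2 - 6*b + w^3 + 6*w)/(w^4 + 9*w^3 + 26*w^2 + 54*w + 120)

Factor: -b*w^2 - 6*b + w^3 + 6*w = (-b + w)*(w^2 + 6);  w^4 + 9*w^3 + 26*w^2 + 54*w + 120 = (w^2 + 6)*(w + 5)*(w + 4)
Cancel the common factors (w^2 + 6), (-b + w).

(-3*b + w)/(w^2 + 9*w + 20)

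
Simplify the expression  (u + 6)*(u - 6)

u^2 - 36

(u)^2 - (6)^2 = u^2 - 36.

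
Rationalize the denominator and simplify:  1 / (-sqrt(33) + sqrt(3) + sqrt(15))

Group as (sqrt(3) + sqrt(15)) - sqrt(33); multiply by (sqrt(3) + sqrt(15)) + sqrt(33), then rationalise the remaining surd.

(-5*sqrt(33) - 7*sqrt(15) - 15*sqrt(3) - 2*sqrt(165))/15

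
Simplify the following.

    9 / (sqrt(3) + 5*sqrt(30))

Multiply numerator and denominator by -5*sqrt(30) + sqrt(3).
Denominator becomes -747; numerator becomes -45*sqrt(30) + 9*sqrt(3).

(-sqrt(3) + 5*sqrt(30))/83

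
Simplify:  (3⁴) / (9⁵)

3⁴ = 3^4; 9⁵ = 3^10
Combine exponents: 3^(-6)

3^(-6)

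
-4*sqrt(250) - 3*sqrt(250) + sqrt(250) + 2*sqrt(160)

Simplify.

-22*sqrt(10)

4*sqrt(250) = 20*sqrt(10); 3*sqrt(250) = 15*sqrt(10); sqrt(250) = 5*sqrt(10); 2*sqrt(160) = 8*sqrt(10)
Combine: (-20 - 15 + 5 + 8)·sqrt(10) = -22*sqrt(10)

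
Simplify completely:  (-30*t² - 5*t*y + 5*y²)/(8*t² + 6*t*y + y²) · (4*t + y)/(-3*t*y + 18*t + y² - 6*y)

5/(y - 6)

Factor: -30*t² - 5*t*y + 5*y² = 5·(2*t + y)·(-3*t + y);  8*t² + 6*t*y + y² = (4*t + y)·(2*t + y);  -3*t*y + 18*t + y² - 6*y = (-3*t + y)·(y - 6)
Cancel the common factors (-3*t + y), (4*t + y), (2*t + y).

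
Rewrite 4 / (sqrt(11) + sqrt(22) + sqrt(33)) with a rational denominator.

(-sqrt(66) + sqrt(22) + 2*sqrt(11))/11

Group as (sqrt(11) + sqrt(33)) + sqrt(22); multiply by (sqrt(11) + sqrt(33)) - sqrt(22), then rationalise the remaining surd.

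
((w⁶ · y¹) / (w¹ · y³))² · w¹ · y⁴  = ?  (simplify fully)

w^11

Inside the bracket: w⁵ · (y^-2)
Raise to the power 2: w^10 · (y^-4)
Multiply by w¹ · y⁴: add exponents.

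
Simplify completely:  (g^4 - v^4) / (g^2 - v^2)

Difference of fourth powers: factor out (g^2 - v^2).

g^2 + v^2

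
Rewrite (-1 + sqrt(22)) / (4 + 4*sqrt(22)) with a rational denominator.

Multiply numerator and denominator by -4*sqrt(22) + 4.
Denominator becomes -336; numerator becomes -92 + 8*sqrt(22).

(-2*sqrt(22) + 23)/84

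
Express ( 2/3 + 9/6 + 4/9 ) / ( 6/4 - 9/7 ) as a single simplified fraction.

Numerator: 2/3 + 9/6 + 4/9 = 47/18
Denominator: 6/4 - 9/7 = 3/14
Divide: (47/18) · (14/3) = 329/27

329/27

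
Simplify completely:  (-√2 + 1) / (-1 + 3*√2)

(-5 + 2*√2)/17

Multiply numerator and denominator by -3*√2 - 1.
Denominator becomes -17; numerator becomes -2*√2 + 5.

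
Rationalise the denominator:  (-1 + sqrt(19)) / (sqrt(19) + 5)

-4 + sqrt(19)

Multiply numerator and denominator by -sqrt(19) + 5.
Denominator becomes 6; numerator becomes -24 + 6*sqrt(19).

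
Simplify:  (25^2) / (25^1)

5^2

25^2 = 5^4; 25^1 = 5^2
Combine exponents: 5^2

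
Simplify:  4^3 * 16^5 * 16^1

2^30

4^3 = 2^6; 16^5 = 2^20; 16^1 = 2^4
Combine exponents: 2^30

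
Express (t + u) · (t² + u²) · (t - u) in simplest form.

t⁴ - u⁴

Pair the conjugate factors: (t+u)(t-u) = t² - u², then repeat with the next factor.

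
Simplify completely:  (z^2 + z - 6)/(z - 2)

z + 3

Factor: z^2 + z - 6 = (z + 3)*(z - 2)
Cancel the common factor (z - 2).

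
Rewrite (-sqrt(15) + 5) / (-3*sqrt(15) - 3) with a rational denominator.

Multiply numerator and denominator by -3 + 3*sqrt(15).
Denominator becomes -126; numerator becomes -60 + 18*sqrt(15).

(-3*sqrt(15) + 10)/21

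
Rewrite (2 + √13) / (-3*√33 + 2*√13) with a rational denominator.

(-3*√429 - 6*√33 - 26 - 4*√13)/245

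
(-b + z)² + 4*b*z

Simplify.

After expansion: b² + 2*b*z + z² — a perfect-square trinomial.

(b + z)²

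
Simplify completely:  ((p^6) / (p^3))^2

Inside the bracket: p^3
Raise to the power 2: p^6

p^6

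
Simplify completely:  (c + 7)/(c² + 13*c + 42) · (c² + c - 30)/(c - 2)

Factor: c² + 13*c + 42 = (c + 7)·(c + 6);  c² + c - 30 = (c + 6)·(c - 5)
Cancel the common factors (c + 6), (c + 7).

(c - 5)/(c - 2)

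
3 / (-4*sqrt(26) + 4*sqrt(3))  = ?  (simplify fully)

Multiply numerator and denominator by 4*sqrt(3) + 4*sqrt(26).
Denominator becomes -368; numerator becomes 12*sqrt(3) + 12*sqrt(26).

(-3*sqrt(26) - 3*sqrt(3))/92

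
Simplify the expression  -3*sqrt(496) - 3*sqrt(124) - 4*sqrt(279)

3*sqrt(496) = 12*sqrt(31); 3*sqrt(124) = 6*sqrt(31); 4*sqrt(279) = 12*sqrt(31)
Combine: (-12 - 6 - 12)·sqrt(31) = -30*sqrt(31)

-30*sqrt(31)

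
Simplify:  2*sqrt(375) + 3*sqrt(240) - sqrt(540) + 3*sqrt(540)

2*sqrt(375) = 10*sqrt(15); 3*sqrt(240) = 12*sqrt(15); sqrt(540) = 6*sqrt(15); 3*sqrt(540) = 18*sqrt(15)
Combine: (10 + 12 - 6 + 18)·sqrt(15) = 34*sqrt(15)

34*sqrt(15)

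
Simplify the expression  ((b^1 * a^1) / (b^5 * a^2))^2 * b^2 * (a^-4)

1/(a^6*b^6)

Inside the bracket: (b^-4) * (a^-1)
Raise to the power 2: (b^-8) * (a^-2)
Multiply by b^2 * (a^-4): add exponents.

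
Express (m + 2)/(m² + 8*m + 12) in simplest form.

Factor: m² + 8*m + 12 = (m + 2)·(m + 6)
Cancel the common factor (m + 2).

1/(m + 6)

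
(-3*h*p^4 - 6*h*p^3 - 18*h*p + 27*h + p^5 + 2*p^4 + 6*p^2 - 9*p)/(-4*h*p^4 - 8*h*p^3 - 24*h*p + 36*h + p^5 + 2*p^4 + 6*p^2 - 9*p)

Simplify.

Factor: -3*h*p^4 - 6*h*p^3 - 18*h*p + 27*h + p^5 + 2*p^4 + 6*p^2 - 9*p = (-3*h + p)*(p + 3)*(p - 1)*(p^2 + 3);  -4*h*p^4 - 8*h*p^3 - 24*h*p + 36*h + p^5 + 2*p^4 + 6*p^2 - 9*p = (p - 1)*(-4*h + p)*(p^2 + 3)*(p + 3)
Cancel the common factors (p^2 + 3), (p + 3), (p - 1).

(-3*h + p)/(-4*h + p)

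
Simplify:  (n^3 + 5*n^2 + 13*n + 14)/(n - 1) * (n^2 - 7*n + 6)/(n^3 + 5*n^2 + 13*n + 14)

n - 6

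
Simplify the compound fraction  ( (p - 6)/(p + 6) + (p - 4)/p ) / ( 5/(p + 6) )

Numerator: (p - 6)/(p + 6) + (p - 4)/p = (2*p² - 4*p - 24)/(p² + 6*p)
Denominator: 5/(p + 6) = 5/(p + 6)
Divide: ((2*p² - 4*p - 24)/(p² + 6*p)) · (p/5 + 6/5) = (2*p² - 4*p - 24)/(5*p)

(2*p² - 4*p - 24)/(5*p)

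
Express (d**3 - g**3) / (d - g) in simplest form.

Factor as (a-b)(a**2+ab+b**2) with a=d, b=g.

d**2 + d*g + g**2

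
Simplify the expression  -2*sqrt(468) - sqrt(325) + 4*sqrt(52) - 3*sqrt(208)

2*sqrt(468) = 12*sqrt(13); sqrt(325) = 5*sqrt(13); 4*sqrt(52) = 8*sqrt(13); 3*sqrt(208) = 12*sqrt(13)
Combine: (-12 - 5 + 8 - 12)·sqrt(13) = -21*sqrt(13)

-21*sqrt(13)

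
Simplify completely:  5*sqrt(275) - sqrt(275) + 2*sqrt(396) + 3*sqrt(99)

41*sqrt(11)

5*sqrt(275) = 25*sqrt(11); sqrt(275) = 5*sqrt(11); 2*sqrt(396) = 12*sqrt(11); 3*sqrt(99) = 9*sqrt(11)
Combine: (25 - 5 + 12 + 9)·sqrt(11) = 41*sqrt(11)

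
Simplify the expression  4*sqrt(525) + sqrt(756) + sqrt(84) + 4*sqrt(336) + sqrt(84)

46*sqrt(21)

4*sqrt(525) = 20*sqrt(21); sqrt(756) = 6*sqrt(21); sqrt(84) = 2*sqrt(21); 4*sqrt(336) = 16*sqrt(21); sqrt(84) = 2*sqrt(21)
Combine: (20 + 6 + 2 + 16 + 2)·sqrt(21) = 46*sqrt(21)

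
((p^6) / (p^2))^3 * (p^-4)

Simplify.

p^8

Inside the bracket: p^4
Raise to the power 3: p^12
Multiply by (p^-4): add exponents.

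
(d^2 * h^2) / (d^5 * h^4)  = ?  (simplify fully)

Quotient: (d^-3) * (h^-2)

1/(d^3*h^2)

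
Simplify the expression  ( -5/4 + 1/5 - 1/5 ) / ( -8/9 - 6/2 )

9/28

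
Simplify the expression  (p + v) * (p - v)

Pair the conjugate factors: (p+v)(p-v) = p^2 - v^2.

p^2 - v^2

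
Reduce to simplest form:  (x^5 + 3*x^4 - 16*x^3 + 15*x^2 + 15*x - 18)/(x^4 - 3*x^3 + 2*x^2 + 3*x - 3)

Factor: x^5 + 3*x^4 - 16*x^3 + 15*x^2 + 15*x - 18 = (x + 6)*(x - 1)*(x^2 - 3*x + 3)*(x + 1);  x^4 - 3*x^3 + 2*x^2 + 3*x - 3 = (x + 1)*(x^2 - 3*x + 3)*(x - 1)
Cancel the common factors (x^2 - 3*x + 3), (x - 1), (x + 1).

x + 6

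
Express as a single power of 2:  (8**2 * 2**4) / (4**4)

2**2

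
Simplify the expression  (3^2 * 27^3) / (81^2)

3^3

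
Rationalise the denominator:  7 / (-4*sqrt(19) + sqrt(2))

(-28*sqrt(19) - 7*sqrt(2))/302

Multiply numerator and denominator by sqrt(2) + 4*sqrt(19).
Denominator becomes -302; numerator becomes 7*sqrt(2) + 28*sqrt(19).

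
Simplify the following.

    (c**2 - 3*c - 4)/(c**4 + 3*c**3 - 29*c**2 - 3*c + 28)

Factor: c**2 - 3*c - 4 = (c + 1)*(c - 4);  c**4 + 3*c**3 - 29*c**2 - 3*c + 28 = (c - 4)*(c - 1)*(c + 7)*(c + 1)
Cancel the common factors (c - 4), (c + 1).

1/(c**2 + 6*c - 7)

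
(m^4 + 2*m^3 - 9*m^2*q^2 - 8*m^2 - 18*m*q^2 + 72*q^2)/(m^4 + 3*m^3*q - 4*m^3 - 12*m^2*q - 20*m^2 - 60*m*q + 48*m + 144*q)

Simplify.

(m - 3*q)/(m - 6)

Factor: m^4 + 2*m^3 - 9*m^2*q^2 - 8*m^2 - 18*m*q^2 + 72*q^2 = (m - 2)*(m + 4)*(m + 3*q)*(m - 3*q);  m^4 + 3*m^3*q - 4*m^3 - 12*m^2*q - 20*m^2 - 60*m*q + 48*m + 144*q = (m - 2)*(m + 3*q)*(m + 4)*(m - 6)
Cancel the common factors (m + 4), (m + 3*q), (m - 2).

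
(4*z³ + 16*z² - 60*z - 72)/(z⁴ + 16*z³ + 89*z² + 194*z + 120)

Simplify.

(4*z - 12)/(z² + 9*z + 20)

Factor: 4*z³ + 16*z² - 60*z - 72 = 4·(z + 6)·(z + 1)·(z - 3);  z⁴ + 16*z³ + 89*z² + 194*z + 120 = (z + 4)·(z + 6)·(z + 1)·(z + 5)
Cancel the common factors (z + 6), (z + 1).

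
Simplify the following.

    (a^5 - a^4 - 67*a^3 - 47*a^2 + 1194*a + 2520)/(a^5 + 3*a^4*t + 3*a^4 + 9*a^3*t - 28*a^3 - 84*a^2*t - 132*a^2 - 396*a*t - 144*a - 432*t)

(a^2 - 2*a - 35)/(a^2 + 3*a*t + 2*a + 6*t)

Factor: a^5 - a^4 - 67*a^3 - 47*a^2 + 1194*a + 2520 = (a - 6)*(a + 5)*(a + 4)*(a + 3)*(a - 7);  a^5 + 3*a^4*t + 3*a^4 + 9*a^3*t - 28*a^3 - 84*a^2*t - 132*a^2 - 396*a*t - 144*a - 432*t = (a + 3)*(a + 4)*(a + 2)*(a - 6)*(a + 3*t)
Cancel the common factors (a + 3), (a - 6), (a + 4).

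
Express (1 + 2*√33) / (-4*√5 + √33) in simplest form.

(-8*√165 - 66 - 4*√5 - √33)/47

Multiply numerator and denominator by √33 + 4*√5.
Denominator becomes -47; numerator becomes √33 + 4*√5 + 66 + 8*√165.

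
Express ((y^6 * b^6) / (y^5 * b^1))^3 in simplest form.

b^15*y^3

Inside the bracket: y^1 * b^5
Raise to the power 3: y^3 * b^15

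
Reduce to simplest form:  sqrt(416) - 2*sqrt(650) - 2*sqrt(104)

-10*sqrt(26)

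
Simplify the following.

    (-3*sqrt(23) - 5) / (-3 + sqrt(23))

-6 - sqrt(23)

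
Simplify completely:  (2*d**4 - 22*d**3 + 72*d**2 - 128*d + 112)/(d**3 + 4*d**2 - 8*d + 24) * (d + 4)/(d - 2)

Factor: 2*d**4 - 22*d**3 + 72*d**2 - 128*d + 112 = 2*(d - 2)*(d**2 - 2*d + 4)*(d - 7);  d**3 + 4*d**2 - 8*d + 24 = (d**2 - 2*d + 4)*(d + 6)
Cancel the common factors (d**2 - 2*d + 4), (d - 2).

(2*d**2 - 6*d - 56)/(d + 6)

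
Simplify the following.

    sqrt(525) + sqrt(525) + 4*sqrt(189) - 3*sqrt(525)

7*sqrt(21)

sqrt(525) = 5*sqrt(21); sqrt(525) = 5*sqrt(21); 4*sqrt(189) = 12*sqrt(21); 3*sqrt(525) = 15*sqrt(21)
Combine: (5 + 5 + 12 - 15)·sqrt(21) = 7*sqrt(21)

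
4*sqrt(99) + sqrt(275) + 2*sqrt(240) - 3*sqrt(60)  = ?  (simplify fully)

2*sqrt(15) + 17*sqrt(11)

4*sqrt(99) = 12*sqrt(11); sqrt(275) = 5*sqrt(11); 2*sqrt(240) = 8*sqrt(15); 3*sqrt(60) = 6*sqrt(15)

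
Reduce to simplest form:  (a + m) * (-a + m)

-a^2 + m^2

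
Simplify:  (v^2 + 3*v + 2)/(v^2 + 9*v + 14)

(v + 1)/(v + 7)

Factor: v^2 + 3*v + 2 = (v + 2)*(v + 1);  v^2 + 9*v + 14 = (v + 7)*(v + 2)
Cancel the common factor (v + 2).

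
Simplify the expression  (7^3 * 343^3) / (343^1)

7^3 = 7^3; 343^3 = 7^9; 343^1 = 7^3
Combine exponents: 7^9

7^9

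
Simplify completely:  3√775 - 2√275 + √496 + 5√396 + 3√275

3√775 = 15*√31; 2√275 = 10*√11; √496 = 4*√31; 5√396 = 30*√11; 3√275 = 15*√11

19*√31 + 35*√11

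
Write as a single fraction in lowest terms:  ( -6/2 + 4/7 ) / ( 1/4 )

-68/7

Numerator: -6/2 + 4/7 = -17/7
Denominator: 1/4 = 1/4
Divide: (-17/7) · (4) = -68/7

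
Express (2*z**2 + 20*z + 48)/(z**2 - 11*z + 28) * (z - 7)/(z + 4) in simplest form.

(2*z + 12)/(z - 4)

Factor: 2*z**2 + 20*z + 48 = 2*(z + 6)*(z + 4);  z**2 - 11*z + 28 = (z - 7)*(z - 4)
Cancel the common factors (z - 7), (z + 4).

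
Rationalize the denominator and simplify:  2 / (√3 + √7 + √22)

(-9*√7 - 13*√3 + √462 + 6*√22)/15

Group as (√7 + √22) + √3; multiply by (√7 + √22) - √3, then rationalise the remaining surd.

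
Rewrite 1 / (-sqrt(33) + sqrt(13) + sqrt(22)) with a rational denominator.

Group as (sqrt(13) + sqrt(22)) - sqrt(33); multiply by (sqrt(13) + sqrt(22)) + sqrt(33), then rationalise the remaining surd.

(-sqrt(33) + 12*sqrt(22) + 21*sqrt(13) + 11*sqrt(78))/570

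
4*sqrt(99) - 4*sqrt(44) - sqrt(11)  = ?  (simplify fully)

3*sqrt(11)

4*sqrt(99) = 12*sqrt(11); 4*sqrt(44) = 8*sqrt(11); sqrt(11) = sqrt(11)
Combine: (12 - 8 - 1)·sqrt(11) = 3*sqrt(11)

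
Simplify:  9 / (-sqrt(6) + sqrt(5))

Multiply numerator and denominator by sqrt(5) + sqrt(6).
Denominator becomes -1; numerator becomes 9*sqrt(5) + 9*sqrt(6).

-9*sqrt(6) - 9*sqrt(5)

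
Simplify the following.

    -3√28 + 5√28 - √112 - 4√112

3√28 = 6*√7; 5√28 = 10*√7; √112 = 4*√7; 4√112 = 16*√7
Combine: (-6 + 10 - 4 - 16)·√7 = -16*√7

-16*√7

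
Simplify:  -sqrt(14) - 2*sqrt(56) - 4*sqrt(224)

sqrt(14) = sqrt(14); 2*sqrt(56) = 4*sqrt(14); 4*sqrt(224) = 16*sqrt(14)
Combine: (-1 - 4 - 16)·sqrt(14) = -21*sqrt(14)

-21*sqrt(14)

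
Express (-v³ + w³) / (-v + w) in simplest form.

v² + v*w + w²

w^3 - v^3 = (-v + w)(v² + v*w + w²).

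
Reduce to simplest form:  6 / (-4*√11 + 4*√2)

Multiply numerator and denominator by 4*√2 + 4*√11.
Denominator becomes -144; numerator becomes 24*√2 + 24*√11.

(-√11 - √2)/6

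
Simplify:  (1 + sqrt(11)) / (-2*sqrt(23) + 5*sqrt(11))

(2*sqrt(23) + 5*sqrt(11) + 2*sqrt(253) + 55)/183

Multiply numerator and denominator by 2*sqrt(23) + 5*sqrt(11).
Denominator becomes 183; numerator becomes 2*sqrt(23) + 5*sqrt(11) + 2*sqrt(253) + 55.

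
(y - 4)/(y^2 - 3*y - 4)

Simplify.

1/(y + 1)

Factor: y^2 - 3*y - 4 = (y + 1)*(y - 4)
Cancel the common factor (y - 4).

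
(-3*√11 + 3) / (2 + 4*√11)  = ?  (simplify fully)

Multiply numerator and denominator by -4*√11 + 2.
Denominator becomes -172; numerator becomes -18*√11 + 138.

(-69 + 9*√11)/86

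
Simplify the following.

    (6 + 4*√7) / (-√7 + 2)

Multiply numerator and denominator by 2 + √7.
Denominator becomes -3; numerator becomes 14*√7 + 40.

(-40 - 14*√7)/3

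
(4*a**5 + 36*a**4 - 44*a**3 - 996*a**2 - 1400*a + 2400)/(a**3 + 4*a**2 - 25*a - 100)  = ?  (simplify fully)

Factor: 4*a**5 + 36*a**4 - 44*a**3 - 996*a**2 - 1400*a + 2400 = 4*(a - 5)*(a - 1)*(a + 4)*(a + 6)*(a + 5);  a**3 + 4*a**2 - 25*a - 100 = (a + 5)*(a + 4)*(a - 5)
Cancel the common factors (a - 5), (a + 5), (a + 4).

4*a**2 + 20*a - 24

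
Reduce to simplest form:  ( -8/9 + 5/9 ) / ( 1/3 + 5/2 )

-2/17

Numerator: -8/9 + 5/9 = -1/3
Denominator: 1/3 + 5/2 = 17/6
Divide: (-1/3) · (6/17) = -2/17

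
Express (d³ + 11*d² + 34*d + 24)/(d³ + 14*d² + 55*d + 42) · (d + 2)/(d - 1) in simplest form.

(d² + 6*d + 8)/(d² + 6*d - 7)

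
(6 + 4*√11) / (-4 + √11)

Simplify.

(-22*√11 - 68)/5

Multiply numerator and denominator by -4 - √11.
Denominator becomes 5; numerator becomes -22*√11 - 68.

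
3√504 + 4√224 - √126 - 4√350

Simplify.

11*√14

3√504 = 18*√14; 4√224 = 16*√14; √126 = 3*√14; 4√350 = 20*√14
Combine: (18 + 16 - 3 - 20)·√14 = 11*√14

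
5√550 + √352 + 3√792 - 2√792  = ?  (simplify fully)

35*√22

5√550 = 25*√22; √352 = 4*√22; 3√792 = 18*√22; 2√792 = 12*√22
Combine: (25 + 4 + 18 - 12)·√22 = 35*√22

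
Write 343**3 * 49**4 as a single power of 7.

343**3 = 7**9; 49**4 = 7**8
Combine exponents: 7**17

7**17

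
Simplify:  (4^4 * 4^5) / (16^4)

4^4 = 2^8; 4^5 = 2^10; 16^4 = 2^16
Combine exponents: 2^2

2^2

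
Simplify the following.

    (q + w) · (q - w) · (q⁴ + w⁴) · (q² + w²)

q⁸ - w⁸

(q+w)(q-w) = q² - w²; continue pairing.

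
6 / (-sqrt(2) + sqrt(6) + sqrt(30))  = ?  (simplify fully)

Group as (sqrt(6) + sqrt(30)) - sqrt(2); multiply by (sqrt(6) + sqrt(30)) + sqrt(2), then rationalise the remaining surd.

(-39*sqrt(6) - 18*sqrt(10) + 51*sqrt(2) + 33*sqrt(30))/109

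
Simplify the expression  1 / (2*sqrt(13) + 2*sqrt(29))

(-sqrt(13) + sqrt(29))/32

Multiply numerator and denominator by -2*sqrt(29) + 2*sqrt(13).
Denominator becomes -64; numerator becomes -2*sqrt(29) + 2*sqrt(13).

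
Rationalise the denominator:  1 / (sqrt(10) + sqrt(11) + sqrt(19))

(-sqrt(2090) + sqrt(19) + 9*sqrt(11) + 10*sqrt(10))/218

Group as (sqrt(10) + sqrt(11)) + sqrt(19); multiply by (sqrt(10) + sqrt(11)) - sqrt(19), then rationalise the remaining surd.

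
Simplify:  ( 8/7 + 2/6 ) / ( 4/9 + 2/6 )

Numerator: 8/7 + 2/6 = 31/21
Denominator: 4/9 + 2/6 = 7/9
Divide: (31/21) · (9/7) = 93/49

93/49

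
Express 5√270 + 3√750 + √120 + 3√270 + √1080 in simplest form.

5√270 = 15*√30; 3√750 = 15*√30; √120 = 2*√30; 3√270 = 9*√30; √1080 = 6*√30
Combine: (15 + 15 + 2 + 9 + 6)·√30 = 47*√30

47*√30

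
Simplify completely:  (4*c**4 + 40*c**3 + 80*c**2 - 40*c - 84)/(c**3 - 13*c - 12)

(4*c**2 + 24*c - 28)/(c - 4)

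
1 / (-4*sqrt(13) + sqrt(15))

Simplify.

(-4*sqrt(13) - sqrt(15))/193

Multiply numerator and denominator by sqrt(15) + 4*sqrt(13).
Denominator becomes -193; numerator becomes sqrt(15) + 4*sqrt(13).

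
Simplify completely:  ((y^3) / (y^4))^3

Inside the bracket: (y^-1)
Raise to the power 3: (y^-3)

y^(-3)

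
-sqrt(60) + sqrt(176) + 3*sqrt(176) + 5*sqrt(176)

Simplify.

-2*sqrt(15) + 36*sqrt(11)

sqrt(60) = 2*sqrt(15); sqrt(176) = 4*sqrt(11); 3*sqrt(176) = 12*sqrt(11); 5*sqrt(176) = 20*sqrt(11)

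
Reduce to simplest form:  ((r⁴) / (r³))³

r³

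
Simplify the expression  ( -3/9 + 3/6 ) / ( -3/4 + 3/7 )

Numerator: -3/9 + 3/6 = 1/6
Denominator: -3/4 + 3/7 = -9/28
Divide: (1/6) · (-28/9) = -14/27

-14/27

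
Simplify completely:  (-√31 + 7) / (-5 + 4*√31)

(-89 + 23*√31)/471

Multiply numerator and denominator by -4*√31 - 5.
Denominator becomes -471; numerator becomes -23*√31 + 89.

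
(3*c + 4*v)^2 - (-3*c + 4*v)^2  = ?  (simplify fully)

48*c*v

Binomially expand both and collect terms in (4*v), (3*c).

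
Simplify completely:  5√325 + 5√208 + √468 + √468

5√325 = 25*√13; 5√208 = 20*√13; √468 = 6*√13; √468 = 6*√13
Combine: (25 + 20 + 6 + 6)·√13 = 57*√13

57*√13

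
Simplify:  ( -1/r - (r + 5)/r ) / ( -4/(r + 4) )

Numerator: -1/r - (r + 5)/r = (-r - 6)/r
Denominator: -4/(r + 4) = -4/(r + 4)
Divide: ((-r - 6)/r) · (-r/4 - 1) = (r**2 + 10*r + 24)/(4*r)

(r**2 + 10*r + 24)/(4*r)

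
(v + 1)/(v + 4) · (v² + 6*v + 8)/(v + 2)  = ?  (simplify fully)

Factor: v² + 6*v + 8 = (v + 2)·(v + 4)
Cancel the common factors (v + 2), (v + 4).

v + 1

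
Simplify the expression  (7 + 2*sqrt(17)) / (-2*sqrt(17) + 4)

(-48 - 11*sqrt(17))/26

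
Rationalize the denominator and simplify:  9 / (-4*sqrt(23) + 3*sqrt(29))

Multiply numerator and denominator by 3*sqrt(29) + 4*sqrt(23).
Denominator becomes -107; numerator becomes 27*sqrt(29) + 36*sqrt(23).

(-36*sqrt(23) - 27*sqrt(29))/107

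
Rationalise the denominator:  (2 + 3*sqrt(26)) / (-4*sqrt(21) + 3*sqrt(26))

(-6*sqrt(546) - 117 - 4*sqrt(21) - 3*sqrt(26))/51

Multiply numerator and denominator by 3*sqrt(26) + 4*sqrt(21).
Denominator becomes -102; numerator becomes 6*sqrt(26) + 8*sqrt(21) + 234 + 12*sqrt(546).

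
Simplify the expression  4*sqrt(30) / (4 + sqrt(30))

Multiply numerator and denominator by -sqrt(30) + 4.
Denominator becomes -14; numerator becomes -120 + 16*sqrt(30).

(-8*sqrt(30) + 60)/7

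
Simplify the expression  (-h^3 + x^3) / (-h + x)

h^2 + h*x + x^2

Factor as (a-b)(a^2+ab+b^2) with a=x, b=h.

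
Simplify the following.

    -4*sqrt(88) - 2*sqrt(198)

4*sqrt(88) = 8*sqrt(22); 2*sqrt(198) = 6*sqrt(22)
Combine: (-8 - 6)·sqrt(22) = -14*sqrt(22)

-14*sqrt(22)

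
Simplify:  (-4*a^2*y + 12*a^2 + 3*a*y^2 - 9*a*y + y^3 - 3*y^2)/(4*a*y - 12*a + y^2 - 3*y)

-a + y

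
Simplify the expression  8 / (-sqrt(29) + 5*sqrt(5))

Multiply numerator and denominator by sqrt(29) + 5*sqrt(5).
Denominator becomes 96; numerator becomes 8*sqrt(29) + 40*sqrt(5).

(sqrt(29) + 5*sqrt(5))/12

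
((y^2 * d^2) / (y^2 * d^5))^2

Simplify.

d^(-6)

Inside the bracket: (d^-3)
Raise to the power 2: (d^-6)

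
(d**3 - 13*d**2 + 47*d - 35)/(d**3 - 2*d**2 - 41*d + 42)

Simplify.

(d - 5)/(d + 6)

Factor: d**3 - 13*d**2 + 47*d - 35 = (d - 5)*(d - 7)*(d - 1);  d**3 - 2*d**2 - 41*d + 42 = (d - 1)*(d - 7)*(d + 6)
Cancel the common factors (d - 1), (d - 7).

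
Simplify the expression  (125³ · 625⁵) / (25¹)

125³ = 5^9; 625⁵ = 5^20; 25¹ = 5^2
Combine exponents: 5^27

5^27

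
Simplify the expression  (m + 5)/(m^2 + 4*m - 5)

1/(m - 1)

Factor: m^2 + 4*m - 5 = (m - 1)*(m + 5)
Cancel the common factor (m + 5).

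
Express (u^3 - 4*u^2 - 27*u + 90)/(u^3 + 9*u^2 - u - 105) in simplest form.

(u - 6)/(u + 7)

Factor: u^3 - 4*u^2 - 27*u + 90 = (u - 3)*(u + 5)*(u - 6);  u^3 + 9*u^2 - u - 105 = (u - 3)*(u + 7)*(u + 5)
Cancel the common factors (u - 3), (u + 5).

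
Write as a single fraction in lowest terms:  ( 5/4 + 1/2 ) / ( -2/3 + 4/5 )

105/8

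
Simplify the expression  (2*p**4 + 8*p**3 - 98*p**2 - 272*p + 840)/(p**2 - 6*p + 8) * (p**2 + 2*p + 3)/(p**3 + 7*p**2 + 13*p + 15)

(2*p**2 + 2*p - 84)/(p - 4)

Factor: 2*p**4 + 8*p**3 - 98*p**2 - 272*p + 840 = 2*(p + 5)*(p + 7)*(p - 6)*(p - 2);  p**2 - 6*p + 8 = (p - 2)*(p - 4);  p**3 + 7*p**2 + 13*p + 15 = (p**2 + 2*p + 3)*(p + 5)
Cancel the common factors (p**2 + 2*p + 3), (p - 2), (p + 5).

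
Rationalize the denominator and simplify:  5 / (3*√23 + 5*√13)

Multiply numerator and denominator by -3*√23 + 5*√13.
Denominator becomes 118; numerator becomes -15*√23 + 25*√13.

(-15*√23 + 25*√13)/118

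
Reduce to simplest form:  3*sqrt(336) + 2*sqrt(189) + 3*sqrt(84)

3*sqrt(336) = 12*sqrt(21); 2*sqrt(189) = 6*sqrt(21); 3*sqrt(84) = 6*sqrt(21)
Combine: (12 + 6 + 6)·sqrt(21) = 24*sqrt(21)

24*sqrt(21)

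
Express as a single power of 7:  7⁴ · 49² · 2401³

7⁴ = 7^4; 49² = 7^4; 2401³ = 7^12
Combine exponents: 7^20

7^20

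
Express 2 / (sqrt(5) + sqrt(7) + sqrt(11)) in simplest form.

(-4*sqrt(385) + 2*sqrt(11) + 18*sqrt(7) + 26*sqrt(5))/139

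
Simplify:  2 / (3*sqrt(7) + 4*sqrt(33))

Multiply numerator and denominator by -3*sqrt(7) + 4*sqrt(33).
Denominator becomes 465; numerator becomes -6*sqrt(7) + 8*sqrt(33).

(-6*sqrt(7) + 8*sqrt(33))/465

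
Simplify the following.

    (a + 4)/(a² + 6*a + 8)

1/(a + 2)

Factor: a² + 6*a + 8 = (a + 2)·(a + 4)
Cancel the common factor (a + 4).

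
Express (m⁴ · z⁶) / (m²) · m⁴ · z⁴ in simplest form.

Quotient: m² · z⁶
Multiply by m⁴ · z⁴: add exponents.

m⁶*z^10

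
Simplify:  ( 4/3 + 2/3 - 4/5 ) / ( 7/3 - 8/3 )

-18/5

Numerator: 4/3 + 2/3 - 4/5 = 6/5
Denominator: 7/3 - 8/3 = -1/3
Divide: (6/5) · (-3) = -18/5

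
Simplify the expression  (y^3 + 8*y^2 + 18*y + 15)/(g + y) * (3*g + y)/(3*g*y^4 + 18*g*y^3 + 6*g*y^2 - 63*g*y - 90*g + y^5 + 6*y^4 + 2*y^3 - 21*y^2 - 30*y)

1/(g*y - 2*g + y^2 - 2*y)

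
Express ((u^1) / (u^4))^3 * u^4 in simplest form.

Inside the bracket: (u^-3)
Raise to the power 3: (u^-9)
Multiply by u^4: add exponents.

u^(-5)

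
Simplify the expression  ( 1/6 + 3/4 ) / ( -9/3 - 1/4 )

-11/39

Numerator: 1/6 + 3/4 = 11/12
Denominator: -9/3 - 1/4 = -13/4
Divide: (11/12) · (-4/13) = -11/39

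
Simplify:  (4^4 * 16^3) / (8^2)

2^14

4^4 = 2^8; 16^3 = 2^12; 8^2 = 2^6
Combine exponents: 2^14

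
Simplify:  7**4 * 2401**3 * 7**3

7**4 = 7**4; 2401**3 = 7**12; 7**3 = 7**3
Combine exponents: 7**19

7**19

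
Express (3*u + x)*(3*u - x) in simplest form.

(3*u)**2 - (x)**2 = 9*u**2 - x**2.

9*u**2 - x**2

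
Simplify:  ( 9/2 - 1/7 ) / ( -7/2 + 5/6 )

-183/112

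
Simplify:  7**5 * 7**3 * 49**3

7**14

7**5 = 7**5; 7**3 = 7**3; 49**3 = 7**6
Combine exponents: 7**14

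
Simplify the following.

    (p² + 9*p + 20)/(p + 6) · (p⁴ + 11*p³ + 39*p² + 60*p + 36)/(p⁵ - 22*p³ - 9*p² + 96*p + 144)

(p² + 7*p + 10)/(p² - 7*p + 12)

Factor: p² + 9*p + 20 = (p + 4)·(p + 5);  p⁴ + 11*p³ + 39*p² + 60*p + 36 = (p² + 3*p + 3)·(p + 6)·(p + 2);  p⁵ - 22*p³ - 9*p² + 96*p + 144 = (p² + 3*p + 3)·(p - 4)·(p + 4)·(p - 3)
Cancel the common factors (p² + 3*p + 3), (p + 6), (p + 4).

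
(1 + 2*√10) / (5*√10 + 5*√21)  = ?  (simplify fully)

Multiply numerator and denominator by -5*√21 + 5*√10.
Denominator becomes -275; numerator becomes -10*√210 - 5*√21 + 5*√10 + 100.

(-20 - √10 + √21 + 2*√210)/55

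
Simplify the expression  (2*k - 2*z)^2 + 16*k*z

Expand the square and combine the 16*k*z term.

4*(k + z)^2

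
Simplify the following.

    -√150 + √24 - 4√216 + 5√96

-7*√6

√150 = 5*√6; √24 = 2*√6; 4√216 = 24*√6; 5√96 = 20*√6
Combine: (-5 + 2 - 24 + 20)·√6 = -7*√6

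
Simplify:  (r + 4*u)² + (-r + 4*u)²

2*r² + 32*u²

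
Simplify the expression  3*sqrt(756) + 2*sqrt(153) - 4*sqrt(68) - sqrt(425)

3*sqrt(756) = 18*sqrt(21); 2*sqrt(153) = 6*sqrt(17); 4*sqrt(68) = 8*sqrt(17); sqrt(425) = 5*sqrt(17)

-7*sqrt(17) + 18*sqrt(21)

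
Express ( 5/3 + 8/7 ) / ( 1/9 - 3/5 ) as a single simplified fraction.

Numerator: 5/3 + 8/7 = 59/21
Denominator: 1/9 - 3/5 = -22/45
Divide: (59/21) · (-45/22) = -885/154

-885/154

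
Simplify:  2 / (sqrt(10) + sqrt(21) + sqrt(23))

(-sqrt(4830) + 4*sqrt(23) + 6*sqrt(21) + 17*sqrt(10))/194

Group as (sqrt(10) + sqrt(21)) + sqrt(23); multiply by (sqrt(10) + sqrt(21)) - sqrt(23), then rationalise the remaining surd.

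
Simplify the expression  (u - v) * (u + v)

u^2 - v^2

Telescope via difference of squares: (u+v)(u-v) = u^2 - v^2.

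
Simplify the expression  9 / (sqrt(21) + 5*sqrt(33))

(-3*sqrt(21) + 15*sqrt(33))/268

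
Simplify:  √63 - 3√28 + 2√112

5*√7

√63 = 3*√7; 3√28 = 6*√7; 2√112 = 8*√7
Combine: (3 - 6 + 8)·√7 = 5*√7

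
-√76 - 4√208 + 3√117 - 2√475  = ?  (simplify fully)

-12*√19 - 7*√13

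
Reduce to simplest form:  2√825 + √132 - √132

10*√33

2√825 = 10*√33; √132 = 2*√33; √132 = 2*√33
Combine: (10 + 2 - 2)·√33 = 10*√33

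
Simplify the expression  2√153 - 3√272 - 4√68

2√153 = 6*√17; 3√272 = 12*√17; 4√68 = 8*√17
Combine: (6 - 12 - 8)·√17 = -14*√17

-14*√17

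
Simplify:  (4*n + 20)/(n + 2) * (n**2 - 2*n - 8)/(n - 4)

Factor: 4*n + 20 = 4*(n + 5);  n**2 - 2*n - 8 = (n + 2)*(n - 4)
Cancel the common factors (n - 4), (n + 2).

4*n + 20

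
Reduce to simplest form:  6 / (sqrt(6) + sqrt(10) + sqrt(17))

(-24*sqrt(255) - 6*sqrt(17) + 78*sqrt(10) + 126*sqrt(6))/239

Group as (sqrt(6) + sqrt(17)) + sqrt(10); multiply by (sqrt(6) + sqrt(17)) - sqrt(10), then rationalise the remaining surd.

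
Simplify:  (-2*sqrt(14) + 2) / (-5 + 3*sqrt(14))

Multiply numerator and denominator by -3*sqrt(14) - 5.
Denominator becomes -101; numerator becomes 4*sqrt(14) + 74.

(-74 - 4*sqrt(14))/101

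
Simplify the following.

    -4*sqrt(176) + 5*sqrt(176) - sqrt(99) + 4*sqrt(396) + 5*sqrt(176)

45*sqrt(11)

4*sqrt(176) = 16*sqrt(11); 5*sqrt(176) = 20*sqrt(11); sqrt(99) = 3*sqrt(11); 4*sqrt(396) = 24*sqrt(11); 5*sqrt(176) = 20*sqrt(11)
Combine: (-16 + 20 - 3 + 24 + 20)·sqrt(11) = 45*sqrt(11)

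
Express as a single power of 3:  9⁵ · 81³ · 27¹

9⁵ = 3^10; 81³ = 3^12; 27¹ = 3^3
Combine exponents: 3^25

3^25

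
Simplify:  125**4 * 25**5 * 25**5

5**32

125**4 = 5**12; 25**5 = 5**10; 25**5 = 5**10
Combine exponents: 5**32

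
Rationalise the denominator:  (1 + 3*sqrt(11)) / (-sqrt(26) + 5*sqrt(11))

(sqrt(26) + 5*sqrt(11) + 3*sqrt(286) + 165)/249

Multiply numerator and denominator by sqrt(26) + 5*sqrt(11).
Denominator becomes 249; numerator becomes sqrt(26) + 5*sqrt(11) + 3*sqrt(286) + 165.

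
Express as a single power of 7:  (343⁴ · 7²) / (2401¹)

7^10

343⁴ = 7^12; 7² = 7^2; 2401¹ = 7^4
Combine exponents: 7^10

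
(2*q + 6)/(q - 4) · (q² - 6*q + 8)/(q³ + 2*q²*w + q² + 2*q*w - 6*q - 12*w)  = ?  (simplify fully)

2/(q + 2*w)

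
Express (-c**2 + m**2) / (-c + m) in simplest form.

Factor m**2 - c**2 and cancel (-c + m).

c + m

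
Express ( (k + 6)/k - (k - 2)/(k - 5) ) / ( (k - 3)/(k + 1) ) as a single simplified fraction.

Numerator: (k + 6)/k - (k - 2)/(k - 5) = (3*k - 30)/(k^2 - 5*k)
Denominator: (k - 3)/(k + 1) = (k - 3)/(k + 1)
Divide: ((3*k - 30)/(k^2 - 5*k)) · ((k + 1)/(k - 3)) = (3*k^2 - 27*k - 30)/(k^3 - 8*k^2 + 15*k)

(3*k^2 - 27*k - 30)/(k^3 - 8*k^2 + 15*k)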